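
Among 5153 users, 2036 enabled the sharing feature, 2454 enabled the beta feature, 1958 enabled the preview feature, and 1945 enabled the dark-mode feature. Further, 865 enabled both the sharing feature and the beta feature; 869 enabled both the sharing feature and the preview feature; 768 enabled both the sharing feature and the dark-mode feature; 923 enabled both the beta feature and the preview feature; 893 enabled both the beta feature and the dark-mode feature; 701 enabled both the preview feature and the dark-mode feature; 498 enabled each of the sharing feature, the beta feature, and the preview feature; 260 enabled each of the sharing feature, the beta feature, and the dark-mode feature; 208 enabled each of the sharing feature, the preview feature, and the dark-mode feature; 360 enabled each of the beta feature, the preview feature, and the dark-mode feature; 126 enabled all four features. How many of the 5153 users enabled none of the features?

579

N(≥1) = 2036 + 2454 + 1958 + 1945 − 865 − 869 − 768 − 923 − 893 − 701 + 498 + 260 + 208 + 360 − 126 = 4574
None: 5153 − 4574 = 579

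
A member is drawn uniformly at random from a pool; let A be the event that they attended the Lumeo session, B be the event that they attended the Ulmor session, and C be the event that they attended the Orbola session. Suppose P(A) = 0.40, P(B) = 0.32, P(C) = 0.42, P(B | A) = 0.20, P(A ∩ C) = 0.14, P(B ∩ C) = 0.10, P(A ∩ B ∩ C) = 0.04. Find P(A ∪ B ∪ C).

0.86

P(A ∩ B) = P(A)·P(B|A) = 0.40 × 0.20 = 0.08
By inclusion-exclusion,
P(A ∪ B ∪ C) = 0.40 + 0.32 + 0.42 − 0.08 − 0.14 − 0.10 + 0.04 = 0.86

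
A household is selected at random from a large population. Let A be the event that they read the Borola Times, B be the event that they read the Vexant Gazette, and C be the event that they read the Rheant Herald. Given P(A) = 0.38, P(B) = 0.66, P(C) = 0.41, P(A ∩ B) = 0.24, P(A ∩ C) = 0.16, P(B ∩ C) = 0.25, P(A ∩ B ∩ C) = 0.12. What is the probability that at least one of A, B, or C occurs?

0.92

Inclusion–exclusion gives
P(A ∪ B ∪ C) = 0.38 + 0.66 + 0.41 − 0.24 − 0.16 − 0.25 + 0.12 = 0.92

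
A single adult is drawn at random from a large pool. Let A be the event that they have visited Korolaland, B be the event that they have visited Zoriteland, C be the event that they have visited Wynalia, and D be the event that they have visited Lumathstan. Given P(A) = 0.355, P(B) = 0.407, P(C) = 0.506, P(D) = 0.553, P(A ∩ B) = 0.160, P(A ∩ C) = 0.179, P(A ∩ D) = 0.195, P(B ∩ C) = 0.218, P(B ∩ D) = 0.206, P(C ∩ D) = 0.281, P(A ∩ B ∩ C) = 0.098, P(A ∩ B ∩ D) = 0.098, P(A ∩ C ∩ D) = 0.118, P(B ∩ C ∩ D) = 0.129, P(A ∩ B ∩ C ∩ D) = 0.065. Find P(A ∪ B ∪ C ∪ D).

By inclusion–exclusion:
P(A ∪ B ∪ C ∪ D) = 0.355 + 0.407 + 0.506 + 0.553 − 0.160 − 0.179 − 0.195 − 0.218 − 0.206 − 0.281 + 0.098 + 0.098 + 0.118 + 0.129 − 0.065 = 0.960

0.960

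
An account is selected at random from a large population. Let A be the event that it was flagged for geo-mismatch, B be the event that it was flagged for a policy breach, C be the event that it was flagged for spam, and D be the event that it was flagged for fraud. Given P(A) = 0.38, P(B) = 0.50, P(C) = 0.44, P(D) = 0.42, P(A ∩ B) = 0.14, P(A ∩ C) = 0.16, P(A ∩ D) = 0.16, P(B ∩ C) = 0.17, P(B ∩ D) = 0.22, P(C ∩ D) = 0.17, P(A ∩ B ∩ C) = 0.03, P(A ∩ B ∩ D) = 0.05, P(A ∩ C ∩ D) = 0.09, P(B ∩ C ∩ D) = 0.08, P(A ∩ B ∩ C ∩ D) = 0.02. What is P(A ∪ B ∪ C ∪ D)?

Using inclusion–exclusion:
P(A ∪ B ∪ C ∪ D) = 0.38 + 0.50 + 0.44 + 0.42 − 0.14 − 0.16 − 0.16 − 0.17 − 0.22 − 0.17 + 0.03 + 0.05 + 0.09 + 0.08 − 0.02 = 0.95

0.95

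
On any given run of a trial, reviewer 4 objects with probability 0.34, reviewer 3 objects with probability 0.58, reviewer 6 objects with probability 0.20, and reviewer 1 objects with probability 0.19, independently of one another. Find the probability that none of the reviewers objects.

0.1796256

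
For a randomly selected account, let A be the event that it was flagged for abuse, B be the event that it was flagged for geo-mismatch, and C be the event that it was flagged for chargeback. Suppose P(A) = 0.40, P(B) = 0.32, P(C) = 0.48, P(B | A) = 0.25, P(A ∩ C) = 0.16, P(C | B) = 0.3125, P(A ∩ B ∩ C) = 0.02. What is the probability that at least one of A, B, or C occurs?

0.86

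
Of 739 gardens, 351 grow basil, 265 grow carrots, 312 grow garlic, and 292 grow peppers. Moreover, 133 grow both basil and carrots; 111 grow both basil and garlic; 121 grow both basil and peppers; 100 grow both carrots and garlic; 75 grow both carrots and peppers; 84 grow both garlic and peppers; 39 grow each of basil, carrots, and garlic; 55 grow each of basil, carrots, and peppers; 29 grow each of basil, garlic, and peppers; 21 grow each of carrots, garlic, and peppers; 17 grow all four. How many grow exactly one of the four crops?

336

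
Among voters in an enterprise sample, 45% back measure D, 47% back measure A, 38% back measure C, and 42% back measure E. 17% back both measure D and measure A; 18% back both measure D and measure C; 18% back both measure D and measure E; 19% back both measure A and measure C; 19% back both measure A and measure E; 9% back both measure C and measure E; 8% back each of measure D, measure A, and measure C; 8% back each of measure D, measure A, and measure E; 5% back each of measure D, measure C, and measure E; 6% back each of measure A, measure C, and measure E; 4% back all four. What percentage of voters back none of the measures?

P(union) = 45 + 47 + 38 + 42 − 17 − 18 − 18 − 19 − 19 − 9 + 8 + 8 + 5 + 6 − 4 = 95%
P(none) = 100% − 95% = 5%

5%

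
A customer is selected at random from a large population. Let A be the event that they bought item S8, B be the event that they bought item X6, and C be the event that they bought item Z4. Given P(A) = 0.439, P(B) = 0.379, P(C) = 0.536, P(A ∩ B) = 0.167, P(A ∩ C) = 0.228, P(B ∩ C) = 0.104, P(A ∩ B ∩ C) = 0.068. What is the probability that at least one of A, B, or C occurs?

0.923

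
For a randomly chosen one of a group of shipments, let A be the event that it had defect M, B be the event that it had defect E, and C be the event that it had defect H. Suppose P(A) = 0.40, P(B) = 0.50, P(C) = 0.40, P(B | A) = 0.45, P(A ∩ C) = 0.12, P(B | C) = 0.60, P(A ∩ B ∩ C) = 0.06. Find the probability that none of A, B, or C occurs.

P(A ∩ B) = P(A)·P(B|A) = 0.40 × 0.45 = 0.18
P(B ∩ C) = P(C)·P(B|C) = 0.40 × 0.60 = 0.24
P(A ∪ B ∪ C) = 0.40 + 0.50 + 0.40 − 0.18 − 0.12 − 0.24 + 0.06 = 0.82
P(none) = 1 − 0.82 = 0.18

0.18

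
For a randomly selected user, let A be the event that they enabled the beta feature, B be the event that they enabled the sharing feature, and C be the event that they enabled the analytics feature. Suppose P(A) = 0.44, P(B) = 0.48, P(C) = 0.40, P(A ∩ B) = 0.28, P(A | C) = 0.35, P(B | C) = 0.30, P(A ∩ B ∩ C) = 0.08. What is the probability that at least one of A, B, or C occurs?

P(A ∩ C) = P(C)·P(A|C) = 0.40 × 0.35 = 0.14
P(B ∩ C) = P(C)·P(B|C) = 0.40 × 0.30 = 0.12
By inclusion-exclusion,
P(A ∪ B ∪ C) = 0.44 + 0.48 + 0.40 − 0.28 − 0.14 − 0.12 + 0.08 = 0.86

0.86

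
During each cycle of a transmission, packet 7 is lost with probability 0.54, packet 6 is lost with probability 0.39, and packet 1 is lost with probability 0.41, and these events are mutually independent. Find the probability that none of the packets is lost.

P(none) = (1 − 0.54) × (1 − 0.39) × (1 − 0.41) = 0.46 × 0.61 × 0.59 = 0.165554

0.165554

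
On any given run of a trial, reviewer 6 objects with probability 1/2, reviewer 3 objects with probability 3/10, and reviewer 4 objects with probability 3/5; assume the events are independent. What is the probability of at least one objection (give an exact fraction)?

Since the events are independent, P(none) is the product of the individual non-occurrence probabilities.
P(none) = (1 − 1/2) × (1 − 3/10) × (1 − 3/5) = 1/2 × 7/10 × 2/5 = 7/50
P(at least one) = 1 − 7/50 = 43/50

43/50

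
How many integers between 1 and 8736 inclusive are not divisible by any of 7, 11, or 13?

Inclusion–exclusion gives
1248 + 794 + 672 − 113 − 96 − 61 + 8 = 2452
8736 − 2452 = 6284

6284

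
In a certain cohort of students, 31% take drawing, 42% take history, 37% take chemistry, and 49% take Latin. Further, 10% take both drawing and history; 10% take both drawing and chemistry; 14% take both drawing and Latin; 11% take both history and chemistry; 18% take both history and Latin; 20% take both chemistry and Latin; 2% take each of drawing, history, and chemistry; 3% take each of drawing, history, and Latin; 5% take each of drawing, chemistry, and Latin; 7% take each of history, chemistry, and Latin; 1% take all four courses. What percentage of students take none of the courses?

P(union) = 31 + 42 + 37 + 49 − 10 − 10 − 14 − 11 − 18 − 20 + 2 + 3 + 5 + 7 − 1 = 92%
P(none) = 100% − 92% = 8%

8%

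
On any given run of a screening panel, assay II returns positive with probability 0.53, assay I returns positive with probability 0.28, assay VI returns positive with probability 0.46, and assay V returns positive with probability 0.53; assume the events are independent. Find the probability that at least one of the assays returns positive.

0.91411408

Independence gives P(none) = ∏(1 − pᵢ).
P(none) = (1 − 0.53) × (1 − 0.28) × (1 − 0.46) × (1 − 0.53) = 0.47 × 0.72 × 0.54 × 0.47 = 0.08588592
P(at least one) = 1 − 0.08588592 = 0.91411408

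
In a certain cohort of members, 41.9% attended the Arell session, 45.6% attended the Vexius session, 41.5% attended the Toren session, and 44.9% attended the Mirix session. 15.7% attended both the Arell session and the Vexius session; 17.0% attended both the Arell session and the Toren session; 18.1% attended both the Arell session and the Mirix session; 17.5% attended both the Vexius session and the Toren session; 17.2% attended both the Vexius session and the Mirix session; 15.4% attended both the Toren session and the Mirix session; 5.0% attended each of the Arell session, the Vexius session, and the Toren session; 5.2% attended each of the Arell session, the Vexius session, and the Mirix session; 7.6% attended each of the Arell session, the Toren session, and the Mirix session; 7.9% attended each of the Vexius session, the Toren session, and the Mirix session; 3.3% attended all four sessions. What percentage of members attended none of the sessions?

4.6%

P(at least one) = 41.9 + 45.6 + 41.5 + 44.9 − 15.7 − 17.0 − 18.1 − 17.5 − 17.2 − 15.4 + 5.0 + 5.2 + 7.6 + 7.9 − 3.3 = 95.4%
P(none) = 100% − 95.4% = 4.6%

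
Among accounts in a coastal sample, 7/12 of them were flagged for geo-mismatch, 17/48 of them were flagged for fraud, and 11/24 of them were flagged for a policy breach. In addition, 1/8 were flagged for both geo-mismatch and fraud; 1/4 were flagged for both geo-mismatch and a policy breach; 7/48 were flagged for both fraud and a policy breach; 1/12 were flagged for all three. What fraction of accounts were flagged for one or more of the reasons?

By inclusion-exclusion,
P(at least one) = 7/12 + 17/48 + 11/24 − 1/8 − 1/4 − 7/48 + 1/12 = 23/24

23/24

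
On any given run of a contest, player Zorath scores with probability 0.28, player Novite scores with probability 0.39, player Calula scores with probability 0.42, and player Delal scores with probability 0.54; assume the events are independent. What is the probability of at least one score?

0.88282144

P(none) = (1 − 0.28) × (1 − 0.39) × (1 − 0.42) × (1 − 0.54) = 0.72 × 0.61 × 0.58 × 0.46 = 0.11717856
P(at least one) = 1 − 0.11717856 = 0.88282144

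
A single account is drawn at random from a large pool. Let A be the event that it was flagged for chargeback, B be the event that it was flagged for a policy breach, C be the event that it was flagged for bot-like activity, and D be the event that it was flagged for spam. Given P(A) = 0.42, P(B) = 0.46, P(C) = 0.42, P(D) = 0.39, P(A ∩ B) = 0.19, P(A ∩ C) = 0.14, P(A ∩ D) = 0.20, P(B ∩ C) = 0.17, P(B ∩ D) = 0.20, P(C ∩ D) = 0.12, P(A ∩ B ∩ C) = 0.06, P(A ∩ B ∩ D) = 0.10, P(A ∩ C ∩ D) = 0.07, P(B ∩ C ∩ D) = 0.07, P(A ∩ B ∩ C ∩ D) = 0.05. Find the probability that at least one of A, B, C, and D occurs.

0.92

By inclusion-exclusion,
P(A ∪ B ∪ C ∪ D) = 0.42 + 0.46 + 0.42 + 0.39 − 0.19 − 0.14 − 0.20 − 0.17 − 0.20 − 0.12 + 0.06 + 0.10 + 0.07 + 0.07 − 0.05 = 0.92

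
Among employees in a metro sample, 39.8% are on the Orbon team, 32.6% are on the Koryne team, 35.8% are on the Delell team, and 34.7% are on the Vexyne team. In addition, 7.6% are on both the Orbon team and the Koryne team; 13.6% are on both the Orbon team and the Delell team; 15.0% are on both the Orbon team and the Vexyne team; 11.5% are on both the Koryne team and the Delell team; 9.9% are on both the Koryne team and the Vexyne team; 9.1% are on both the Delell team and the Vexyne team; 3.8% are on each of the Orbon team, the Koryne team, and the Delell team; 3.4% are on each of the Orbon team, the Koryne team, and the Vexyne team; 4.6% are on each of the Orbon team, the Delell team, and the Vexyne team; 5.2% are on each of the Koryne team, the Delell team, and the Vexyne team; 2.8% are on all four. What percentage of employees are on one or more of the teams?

By inclusion–exclusion:
P(union) = 39.8 + 32.6 + 35.8 + 34.7 − 7.6 − 13.6 − 15.0 − 11.5 − 9.9 − 9.1 + 3.8 + 3.4 + 4.6 + 5.2 − 2.8 = 90.4%

90.4%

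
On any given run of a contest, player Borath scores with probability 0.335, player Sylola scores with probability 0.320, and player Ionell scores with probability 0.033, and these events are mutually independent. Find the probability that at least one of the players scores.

P(none) = (1 − 0.335) × (1 − 0.320) × (1 − 0.033) = 0.665 × 0.680 × 0.967 = 0.4372774
P(at least one) = 1 − 0.4372774 = 0.5627226

0.5627226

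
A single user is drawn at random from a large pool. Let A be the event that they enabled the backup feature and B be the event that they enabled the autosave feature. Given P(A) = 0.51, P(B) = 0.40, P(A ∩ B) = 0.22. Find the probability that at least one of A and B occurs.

0.69

P(A ∪ B) = 0.51 + 0.40 − 0.22 = 0.69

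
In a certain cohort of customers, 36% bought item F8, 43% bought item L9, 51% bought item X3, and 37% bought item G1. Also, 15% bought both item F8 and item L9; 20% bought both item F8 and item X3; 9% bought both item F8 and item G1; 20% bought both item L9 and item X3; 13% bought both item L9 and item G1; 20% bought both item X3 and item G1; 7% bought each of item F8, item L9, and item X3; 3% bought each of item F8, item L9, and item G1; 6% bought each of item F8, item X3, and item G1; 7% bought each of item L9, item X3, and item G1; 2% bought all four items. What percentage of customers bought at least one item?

Apply inclusion-exclusion:
P(union) = 36 + 43 + 51 + 37 − 15 − 20 − 9 − 20 − 13 − 20 + 7 + 3 + 6 + 7 − 2 = 91%

91%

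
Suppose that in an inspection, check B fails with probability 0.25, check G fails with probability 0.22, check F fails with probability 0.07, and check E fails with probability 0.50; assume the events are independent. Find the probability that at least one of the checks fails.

P(none) = (1 − 0.25) × (1 − 0.22) × (1 − 0.07) × (1 − 0.50) = 0.75 × 0.78 × 0.93 × 0.50 = 0.272025
P(at least one) = 1 − 0.272025 = 0.727975

0.727975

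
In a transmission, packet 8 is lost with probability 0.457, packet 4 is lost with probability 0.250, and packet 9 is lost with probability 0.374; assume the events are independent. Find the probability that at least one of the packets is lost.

P(none) = (1 − 0.457) × (1 − 0.250) × (1 − 0.374) = 0.543 × 0.750 × 0.626 = 0.2549385
P(at least one) = 1 − 0.2549385 = 0.7450615

0.7450615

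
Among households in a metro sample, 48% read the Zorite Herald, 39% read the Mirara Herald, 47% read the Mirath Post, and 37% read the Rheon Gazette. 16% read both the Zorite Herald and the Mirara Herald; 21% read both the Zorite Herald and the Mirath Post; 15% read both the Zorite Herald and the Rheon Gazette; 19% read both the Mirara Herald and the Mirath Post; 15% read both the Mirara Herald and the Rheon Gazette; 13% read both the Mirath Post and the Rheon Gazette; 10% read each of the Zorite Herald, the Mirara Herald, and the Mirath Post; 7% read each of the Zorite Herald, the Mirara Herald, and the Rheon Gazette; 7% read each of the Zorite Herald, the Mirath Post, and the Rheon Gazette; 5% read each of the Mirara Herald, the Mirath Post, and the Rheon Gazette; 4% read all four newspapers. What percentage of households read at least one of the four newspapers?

97%

Using inclusion–exclusion:
P(≥1) = 48 + 39 + 47 + 37 − 16 − 21 − 15 − 19 − 15 − 13 + 10 + 7 + 7 + 5 − 4 = 97%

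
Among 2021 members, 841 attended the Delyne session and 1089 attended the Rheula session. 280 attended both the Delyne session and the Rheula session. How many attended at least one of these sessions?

1650

|union| = 841 + 1089 − 280 = 1650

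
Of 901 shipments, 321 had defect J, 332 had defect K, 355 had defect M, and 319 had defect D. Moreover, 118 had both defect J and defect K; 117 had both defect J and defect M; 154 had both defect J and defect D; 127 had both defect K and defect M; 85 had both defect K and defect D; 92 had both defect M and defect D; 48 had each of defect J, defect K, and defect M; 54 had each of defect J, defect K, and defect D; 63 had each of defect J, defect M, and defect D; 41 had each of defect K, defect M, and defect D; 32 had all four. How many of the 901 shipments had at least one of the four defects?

808

N(≥1) = 321 + 332 + 355 + 319 − 118 − 117 − 154 − 127 − 85 − 92 + 48 + 54 + 63 + 41 − 32 = 808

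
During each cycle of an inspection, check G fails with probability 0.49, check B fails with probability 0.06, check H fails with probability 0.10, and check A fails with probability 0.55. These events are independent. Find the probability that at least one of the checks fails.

Independence gives P(none) = ∏(1 − pᵢ).
P(none) = (1 − 0.49) × (1 − 0.06) × (1 − 0.10) × (1 − 0.55) = 0.51 × 0.94 × 0.90 × 0.45 = 0.194157
P(at least one) = 1 − 0.194157 = 0.805843

0.805843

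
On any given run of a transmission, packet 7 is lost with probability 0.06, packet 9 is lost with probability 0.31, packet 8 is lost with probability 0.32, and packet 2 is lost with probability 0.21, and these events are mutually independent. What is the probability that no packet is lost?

0.34842792

P(none) = (1 − 0.06) × (1 − 0.31) × (1 − 0.32) × (1 − 0.21) = 0.94 × 0.69 × 0.68 × 0.79 = 0.34842792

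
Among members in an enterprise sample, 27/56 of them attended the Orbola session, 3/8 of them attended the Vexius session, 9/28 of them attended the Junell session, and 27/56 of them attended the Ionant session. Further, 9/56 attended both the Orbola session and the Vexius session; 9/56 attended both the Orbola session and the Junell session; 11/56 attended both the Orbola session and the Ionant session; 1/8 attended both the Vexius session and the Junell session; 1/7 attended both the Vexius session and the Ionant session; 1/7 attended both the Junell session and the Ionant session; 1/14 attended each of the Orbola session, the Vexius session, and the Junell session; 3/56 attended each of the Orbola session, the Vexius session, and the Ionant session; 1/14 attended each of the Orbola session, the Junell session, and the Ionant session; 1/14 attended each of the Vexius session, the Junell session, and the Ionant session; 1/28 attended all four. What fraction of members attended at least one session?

Using inclusion–exclusion:
P(at least one) = 27/56 + 3/8 + 9/28 + 27/56 − 9/56 − 9/56 − 11/56 − 1/8 − 1/7 − 1/7 + 1/14 + 3/56 + 1/14 + 1/14 − 1/28 = 27/28

27/28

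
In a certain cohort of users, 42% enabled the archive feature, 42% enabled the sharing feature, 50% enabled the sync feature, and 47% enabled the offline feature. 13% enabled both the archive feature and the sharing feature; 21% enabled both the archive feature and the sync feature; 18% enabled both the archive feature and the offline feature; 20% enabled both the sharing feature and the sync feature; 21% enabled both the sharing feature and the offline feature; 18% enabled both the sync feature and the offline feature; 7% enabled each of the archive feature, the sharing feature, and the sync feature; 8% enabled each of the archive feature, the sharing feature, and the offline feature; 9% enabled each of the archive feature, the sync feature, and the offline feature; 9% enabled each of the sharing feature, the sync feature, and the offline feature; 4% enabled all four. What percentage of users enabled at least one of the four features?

99%

P(at least one) = 42 + 42 + 50 + 47 − 13 − 21 − 18 − 20 − 21 − 18 + 7 + 8 + 9 + 9 − 4 = 99%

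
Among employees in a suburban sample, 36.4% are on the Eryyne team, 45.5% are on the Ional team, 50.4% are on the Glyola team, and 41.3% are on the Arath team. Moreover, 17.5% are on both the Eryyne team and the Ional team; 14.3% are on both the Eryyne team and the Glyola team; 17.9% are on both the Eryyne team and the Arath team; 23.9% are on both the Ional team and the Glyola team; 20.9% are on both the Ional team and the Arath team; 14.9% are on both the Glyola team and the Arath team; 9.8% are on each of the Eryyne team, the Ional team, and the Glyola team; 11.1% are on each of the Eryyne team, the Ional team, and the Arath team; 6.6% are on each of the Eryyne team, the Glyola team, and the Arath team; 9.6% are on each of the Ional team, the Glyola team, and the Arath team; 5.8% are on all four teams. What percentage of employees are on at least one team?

P(≥1) = 36.4 + 45.5 + 50.4 + 41.3 − 17.5 − 14.3 − 17.9 − 23.9 − 20.9 − 14.9 + 9.8 + 11.1 + 6.6 + 9.6 − 5.8 = 95.5%

95.5%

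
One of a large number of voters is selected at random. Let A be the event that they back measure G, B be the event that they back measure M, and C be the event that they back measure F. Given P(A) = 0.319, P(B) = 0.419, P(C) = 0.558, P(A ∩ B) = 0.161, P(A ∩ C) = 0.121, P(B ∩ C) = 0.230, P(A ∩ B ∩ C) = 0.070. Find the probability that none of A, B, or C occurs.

0.146

Inclusion–exclusion gives
P(A ∪ B ∪ C) = 0.319 + 0.419 + 0.558 − 0.161 − 0.121 − 0.230 + 0.070 = 0.854
P(none) = 1 − 0.854 = 0.146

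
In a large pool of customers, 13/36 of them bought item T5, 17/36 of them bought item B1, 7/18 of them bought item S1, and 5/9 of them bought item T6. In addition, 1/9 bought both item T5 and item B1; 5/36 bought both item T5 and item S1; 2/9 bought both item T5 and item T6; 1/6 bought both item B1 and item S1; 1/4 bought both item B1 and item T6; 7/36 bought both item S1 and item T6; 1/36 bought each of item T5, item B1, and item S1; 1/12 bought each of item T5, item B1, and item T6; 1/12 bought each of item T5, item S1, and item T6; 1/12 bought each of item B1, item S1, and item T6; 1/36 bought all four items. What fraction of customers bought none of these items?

1/18

By inclusion-exclusion,
P(≥1) = 13/36 + 17/36 + 7/18 + 5/9 − 1/9 − 5/36 − 2/9 − 1/6 − 1/4 − 7/36 + 1/36 + 1/12 + 1/12 + 1/12 − 1/36 = 17/18
P(none) = 1 − 17/18 = 1/18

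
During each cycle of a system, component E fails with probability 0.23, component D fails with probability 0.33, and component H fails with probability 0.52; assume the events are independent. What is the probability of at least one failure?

Since the events are independent, P(none) is the product of the individual non-occurrence probabilities.
P(none) = (1 − 0.23) × (1 − 0.33) × (1 − 0.52) = 0.77 × 0.67 × 0.48 = 0.247632
P(at least one) = 1 − 0.247632 = 0.752368

0.752368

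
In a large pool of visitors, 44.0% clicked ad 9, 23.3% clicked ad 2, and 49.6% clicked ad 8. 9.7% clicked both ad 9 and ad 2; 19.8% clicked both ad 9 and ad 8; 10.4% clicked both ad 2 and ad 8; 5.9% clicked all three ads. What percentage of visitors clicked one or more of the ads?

82.9%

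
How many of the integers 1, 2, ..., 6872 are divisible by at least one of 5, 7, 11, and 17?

1374 + 981 + 624 + 404 − 196 − 124 − 80 − 89 − 57 − 36 + 17 + 11 + 7 + 5 − 1 = 2840

2840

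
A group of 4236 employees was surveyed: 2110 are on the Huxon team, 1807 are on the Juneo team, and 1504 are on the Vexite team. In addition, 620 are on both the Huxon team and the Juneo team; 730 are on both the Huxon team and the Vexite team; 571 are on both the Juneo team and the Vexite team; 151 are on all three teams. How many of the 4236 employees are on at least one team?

3651

Using inclusion–exclusion:
|union| = 2110 + 1807 + 1504 − 620 − 730 − 571 + 151 = 3651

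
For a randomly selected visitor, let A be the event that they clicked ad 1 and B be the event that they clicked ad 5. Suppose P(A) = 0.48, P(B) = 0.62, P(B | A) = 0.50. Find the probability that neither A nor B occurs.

0.14

P(A ∩ B) = P(A)·P(B|A) = 0.48 × 0.50 = 0.24
By inclusion–exclusion:
P(A ∪ B) = 0.48 + 0.62 − 0.24 = 0.86
P(none) = 1 − 0.86 = 0.14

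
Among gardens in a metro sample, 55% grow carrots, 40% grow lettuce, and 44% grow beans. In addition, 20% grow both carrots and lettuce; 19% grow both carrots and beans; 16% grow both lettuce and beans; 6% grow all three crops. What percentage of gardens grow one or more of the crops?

90%

By inclusion–exclusion:
P(at least one) = 55 + 40 + 44 − 20 − 19 − 16 + 6 = 90%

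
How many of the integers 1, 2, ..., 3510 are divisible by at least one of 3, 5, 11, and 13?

1940

By inclusion–exclusion:
floor(3510/3) + floor(3510/5) + floor(3510/11) + floor(3510/13) − floor(3510/15) − floor(3510/33) − floor(3510/39) − floor(3510/55) − floor(3510/65) − floor(3510/143) + floor(3510/165) + floor(3510/195) + floor(3510/429) + floor(3510/715) − floor(3510/2145) = 1170 + 702 + 319 + 270 − 234 − 106 − 90 − 63 − 54 − 24 + 21 + 18 + 8 + 4 − 1 = 1940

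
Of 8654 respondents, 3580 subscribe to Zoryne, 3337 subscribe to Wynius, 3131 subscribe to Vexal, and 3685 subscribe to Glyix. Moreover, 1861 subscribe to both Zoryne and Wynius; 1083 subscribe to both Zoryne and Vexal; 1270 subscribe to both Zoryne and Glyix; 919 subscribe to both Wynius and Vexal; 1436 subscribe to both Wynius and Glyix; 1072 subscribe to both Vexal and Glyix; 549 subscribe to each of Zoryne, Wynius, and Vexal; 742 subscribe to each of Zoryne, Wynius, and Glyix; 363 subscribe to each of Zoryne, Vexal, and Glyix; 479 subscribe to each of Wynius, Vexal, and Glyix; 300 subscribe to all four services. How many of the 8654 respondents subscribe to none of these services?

729

By inclusion-exclusion,
|at least one| = 3580 + 3337 + 3131 + 3685 − 1861 − 1083 − 1270 − 919 − 1436 − 1072 + 549 + 742 + 363 + 479 − 300 = 7925
None: 8654 − 7925 = 729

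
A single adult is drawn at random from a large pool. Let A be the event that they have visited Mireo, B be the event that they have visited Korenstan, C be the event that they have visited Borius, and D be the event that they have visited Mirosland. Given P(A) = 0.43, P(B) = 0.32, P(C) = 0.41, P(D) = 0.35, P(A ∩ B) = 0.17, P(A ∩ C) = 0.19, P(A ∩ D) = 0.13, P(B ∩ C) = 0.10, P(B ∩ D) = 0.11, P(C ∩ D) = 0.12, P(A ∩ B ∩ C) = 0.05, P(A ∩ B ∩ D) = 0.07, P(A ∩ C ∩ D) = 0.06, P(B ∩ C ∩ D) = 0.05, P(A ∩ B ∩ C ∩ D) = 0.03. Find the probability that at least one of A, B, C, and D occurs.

0.89

Apply inclusion-exclusion:
P(A ∪ B ∪ C ∪ D) = 0.43 + 0.32 + 0.41 + 0.35 − 0.17 − 0.19 − 0.13 − 0.10 − 0.11 − 0.12 + 0.05 + 0.07 + 0.06 + 0.05 − 0.03 = 0.89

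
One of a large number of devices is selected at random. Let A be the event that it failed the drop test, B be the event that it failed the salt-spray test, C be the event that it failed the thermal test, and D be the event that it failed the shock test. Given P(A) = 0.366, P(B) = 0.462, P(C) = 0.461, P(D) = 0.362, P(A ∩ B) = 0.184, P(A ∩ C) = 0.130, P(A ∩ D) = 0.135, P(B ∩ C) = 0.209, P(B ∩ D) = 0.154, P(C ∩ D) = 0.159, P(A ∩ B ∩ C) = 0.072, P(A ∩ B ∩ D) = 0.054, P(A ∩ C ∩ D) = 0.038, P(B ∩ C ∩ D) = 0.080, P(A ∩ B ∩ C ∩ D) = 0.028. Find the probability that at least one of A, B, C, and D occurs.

0.896

Using inclusion–exclusion:
P(A ∪ B ∪ C ∪ D) = 0.366 + 0.462 + 0.461 + 0.362 − 0.184 − 0.130 − 0.135 − 0.209 − 0.154 − 0.159 + 0.072 + 0.054 + 0.038 + 0.080 − 0.028 = 0.896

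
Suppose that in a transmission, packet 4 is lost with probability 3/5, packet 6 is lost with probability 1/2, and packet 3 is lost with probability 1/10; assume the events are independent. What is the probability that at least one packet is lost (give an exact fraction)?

41/50

Since the events are independent, P(none) is the product of the individual non-occurrence probabilities.
P(none) = (1 − 3/5) × (1 − 1/2) × (1 − 1/10) = 2/5 × 1/2 × 9/10 = 9/50
P(at least one) = 1 − 9/50 = 41/50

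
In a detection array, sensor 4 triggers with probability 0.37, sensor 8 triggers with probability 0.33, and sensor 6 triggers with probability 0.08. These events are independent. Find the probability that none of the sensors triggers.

0.388332

Since the events are independent, P(none) is the product of the individual non-occurrence probabilities.
P(none) = (1 − 0.37) × (1 − 0.33) × (1 − 0.08) = 0.63 × 0.67 × 0.92 = 0.388332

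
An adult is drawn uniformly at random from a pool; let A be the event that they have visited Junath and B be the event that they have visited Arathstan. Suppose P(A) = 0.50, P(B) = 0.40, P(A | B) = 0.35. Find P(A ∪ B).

0.76

P(A ∩ B) = P(B)·P(A|B) = 0.40 × 0.35 = 0.14
Inclusion–exclusion gives
P(A ∪ B) = 0.50 + 0.40 − 0.14 = 0.76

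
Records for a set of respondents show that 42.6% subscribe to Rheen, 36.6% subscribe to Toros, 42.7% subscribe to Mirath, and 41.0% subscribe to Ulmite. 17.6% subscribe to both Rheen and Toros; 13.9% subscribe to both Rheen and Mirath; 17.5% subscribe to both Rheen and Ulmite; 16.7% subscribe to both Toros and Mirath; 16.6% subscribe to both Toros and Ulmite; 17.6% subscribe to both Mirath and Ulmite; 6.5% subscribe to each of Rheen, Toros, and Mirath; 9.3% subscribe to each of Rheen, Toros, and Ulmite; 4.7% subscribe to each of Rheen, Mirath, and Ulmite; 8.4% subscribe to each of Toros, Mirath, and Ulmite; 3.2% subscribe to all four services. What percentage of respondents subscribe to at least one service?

Apply inclusion-exclusion:
P(≥1) = 42.6 + 36.6 + 42.7 + 41.0 − 17.6 − 13.9 − 17.5 − 16.7 − 16.6 − 17.6 + 6.5 + 9.3 + 4.7 + 8.4 − 3.2 = 88.7%

88.7%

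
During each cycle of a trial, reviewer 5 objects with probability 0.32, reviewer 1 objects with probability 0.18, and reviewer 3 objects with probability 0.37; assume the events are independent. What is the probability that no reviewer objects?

0.351288

P(none) = (1 − 0.32) × (1 − 0.18) × (1 − 0.37) = 0.68 × 0.82 × 0.63 = 0.351288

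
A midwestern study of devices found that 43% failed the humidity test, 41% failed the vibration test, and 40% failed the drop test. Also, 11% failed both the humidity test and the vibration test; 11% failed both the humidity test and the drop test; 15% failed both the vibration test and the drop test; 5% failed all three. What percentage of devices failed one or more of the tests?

92%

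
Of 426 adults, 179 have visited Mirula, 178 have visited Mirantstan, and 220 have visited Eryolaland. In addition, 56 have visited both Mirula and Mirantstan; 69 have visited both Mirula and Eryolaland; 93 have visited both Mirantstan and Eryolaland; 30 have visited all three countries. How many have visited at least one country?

|union| = 179 + 178 + 220 − 56 − 69 − 93 + 30 = 389

389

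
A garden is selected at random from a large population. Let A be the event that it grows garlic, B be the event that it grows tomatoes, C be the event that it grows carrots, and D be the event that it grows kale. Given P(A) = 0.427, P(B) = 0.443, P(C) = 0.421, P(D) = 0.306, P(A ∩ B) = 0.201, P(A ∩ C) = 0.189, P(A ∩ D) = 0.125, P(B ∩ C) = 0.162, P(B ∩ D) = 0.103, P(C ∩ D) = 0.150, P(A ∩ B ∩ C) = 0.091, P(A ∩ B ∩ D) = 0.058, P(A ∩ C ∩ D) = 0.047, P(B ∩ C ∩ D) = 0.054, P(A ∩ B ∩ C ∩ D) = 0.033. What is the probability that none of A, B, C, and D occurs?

Apply inclusion-exclusion:
P(A ∪ B ∪ C ∪ D) = 0.427 + 0.443 + 0.421 + 0.306 − 0.201 − 0.189 − 0.125 − 0.162 − 0.103 − 0.150 + 0.091 + 0.058 + 0.047 + 0.054 − 0.033 = 0.884
P(none) = 1 − 0.884 = 0.116

0.116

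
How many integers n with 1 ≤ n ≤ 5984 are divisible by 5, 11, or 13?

Using inclusion–exclusion:
floor(5984/5) + floor(5984/11) + floor(5984/13) − floor(5984/55) − floor(5984/65) − floor(5984/143) + floor(5984/715) = 1196 + 544 + 460 − 108 − 92 − 41 + 8 = 1967

1967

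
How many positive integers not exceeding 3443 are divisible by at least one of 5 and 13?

By inclusion–exclusion:
floor(3443/5) + floor(3443/13) − floor(3443/65) = 688 + 264 − 52 = 900

900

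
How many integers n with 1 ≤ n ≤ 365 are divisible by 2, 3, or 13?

252

floor(365/2) + floor(365/3) + floor(365/13) − floor(365/6) − floor(365/26) − floor(365/39) + floor(365/78) = 182 + 121 + 28 − 60 − 14 − 9 + 4 = 252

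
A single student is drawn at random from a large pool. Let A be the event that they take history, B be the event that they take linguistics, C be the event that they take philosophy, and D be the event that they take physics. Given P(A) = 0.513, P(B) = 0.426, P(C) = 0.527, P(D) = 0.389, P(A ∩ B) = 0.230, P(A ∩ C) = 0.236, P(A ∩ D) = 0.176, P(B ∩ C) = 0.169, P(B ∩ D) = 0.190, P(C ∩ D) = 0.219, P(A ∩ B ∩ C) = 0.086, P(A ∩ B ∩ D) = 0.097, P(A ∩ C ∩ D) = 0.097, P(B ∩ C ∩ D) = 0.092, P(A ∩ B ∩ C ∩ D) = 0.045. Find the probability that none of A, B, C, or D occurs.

By inclusion-exclusion,
P(A ∪ B ∪ C ∪ D) = 0.513 + 0.426 + 0.527 + 0.389 − 0.230 − 0.236 − 0.176 − 0.169 − 0.190 − 0.219 + 0.086 + 0.097 + 0.097 + 0.092 − 0.045 = 0.962
P(none) = 1 − 0.962 = 0.038

0.038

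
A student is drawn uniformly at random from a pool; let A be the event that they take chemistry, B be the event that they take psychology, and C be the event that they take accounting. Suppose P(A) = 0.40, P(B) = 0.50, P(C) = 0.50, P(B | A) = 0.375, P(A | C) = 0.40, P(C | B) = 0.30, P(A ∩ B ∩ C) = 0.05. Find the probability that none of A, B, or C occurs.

P(A ∩ B) = P(A)·P(B|A) = 0.40 × 0.375 = 0.15
P(A ∩ C) = P(C)·P(A|C) = 0.50 × 0.40 = 0.20
P(B ∩ C) = P(B)·P(C|B) = 0.50 × 0.30 = 0.15
P(A ∪ B ∪ C) = 0.40 + 0.50 + 0.50 − 0.15 − 0.20 − 0.15 + 0.05 = 0.95
P(none) = 1 − 0.95 = 0.05

0.05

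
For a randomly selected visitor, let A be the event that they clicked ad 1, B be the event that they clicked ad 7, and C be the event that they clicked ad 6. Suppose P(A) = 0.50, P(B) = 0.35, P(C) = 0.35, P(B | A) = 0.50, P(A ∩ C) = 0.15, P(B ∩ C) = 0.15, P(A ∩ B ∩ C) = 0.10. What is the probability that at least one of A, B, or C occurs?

P(A ∩ B) = P(A)·P(B|A) = 0.50 × 0.50 = 0.25
Apply inclusion-exclusion:
P(A ∪ B ∪ C) = 0.50 + 0.35 + 0.35 − 0.25 − 0.15 − 0.15 + 0.10 = 0.75

0.75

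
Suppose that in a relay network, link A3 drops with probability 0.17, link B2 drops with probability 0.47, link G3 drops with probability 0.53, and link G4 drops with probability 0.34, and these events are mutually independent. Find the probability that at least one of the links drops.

0.86354302

Independence gives P(none) = ∏(1 − pᵢ).
P(none) = (1 − 0.17) × (1 − 0.47) × (1 − 0.53) × (1 − 0.34) = 0.83 × 0.53 × 0.47 × 0.66 = 0.13645698
P(at least one) = 1 − 0.13645698 = 0.86354302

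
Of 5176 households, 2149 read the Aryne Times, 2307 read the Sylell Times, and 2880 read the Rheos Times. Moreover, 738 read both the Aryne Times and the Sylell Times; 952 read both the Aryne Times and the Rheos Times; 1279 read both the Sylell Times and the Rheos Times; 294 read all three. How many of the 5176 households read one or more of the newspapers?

4661

Using inclusion–exclusion:
|at least one| = 2149 + 2307 + 2880 − 738 − 952 − 1279 + 294 = 4661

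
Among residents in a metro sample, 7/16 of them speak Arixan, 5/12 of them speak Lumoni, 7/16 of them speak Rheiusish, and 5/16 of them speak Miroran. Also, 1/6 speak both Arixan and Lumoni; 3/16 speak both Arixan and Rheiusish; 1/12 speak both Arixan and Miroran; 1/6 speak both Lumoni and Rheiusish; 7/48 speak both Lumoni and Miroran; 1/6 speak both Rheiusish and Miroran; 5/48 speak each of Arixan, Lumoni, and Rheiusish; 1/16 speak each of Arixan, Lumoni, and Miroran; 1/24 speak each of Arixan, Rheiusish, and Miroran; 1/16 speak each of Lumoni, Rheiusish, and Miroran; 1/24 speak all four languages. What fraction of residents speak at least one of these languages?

By inclusion-exclusion,
P(at least one) = 7/16 + 5/12 + 7/16 + 5/16 − 1/6 − 3/16 − 1/12 − 1/6 − 7/48 − 1/6 + 5/48 + 1/16 + 1/24 + 1/16 − 1/24 = 11/12

11/12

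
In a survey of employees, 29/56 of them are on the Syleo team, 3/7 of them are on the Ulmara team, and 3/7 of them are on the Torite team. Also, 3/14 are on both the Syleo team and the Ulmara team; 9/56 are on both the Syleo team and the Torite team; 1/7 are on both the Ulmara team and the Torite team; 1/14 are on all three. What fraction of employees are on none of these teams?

Inclusion–exclusion gives
P(≥1) = 29/56 + 3/7 + 3/7 − 3/14 − 9/56 − 1/7 + 1/14 = 13/14
P(none) = 1 − 13/14 = 1/14

1/14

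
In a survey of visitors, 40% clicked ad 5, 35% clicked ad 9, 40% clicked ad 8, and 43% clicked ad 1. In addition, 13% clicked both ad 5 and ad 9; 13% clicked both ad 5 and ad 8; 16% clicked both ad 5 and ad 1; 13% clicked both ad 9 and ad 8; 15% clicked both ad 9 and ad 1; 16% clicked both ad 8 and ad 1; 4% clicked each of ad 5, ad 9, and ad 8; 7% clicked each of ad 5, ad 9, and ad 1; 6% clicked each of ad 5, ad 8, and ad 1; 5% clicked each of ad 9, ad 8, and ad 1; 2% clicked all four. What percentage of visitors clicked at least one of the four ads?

92%

Using inclusion–exclusion:
P(at least one) = 40 + 35 + 40 + 43 − 13 − 13 − 16 − 13 − 15 − 16 + 4 + 7 + 6 + 5 − 2 = 92%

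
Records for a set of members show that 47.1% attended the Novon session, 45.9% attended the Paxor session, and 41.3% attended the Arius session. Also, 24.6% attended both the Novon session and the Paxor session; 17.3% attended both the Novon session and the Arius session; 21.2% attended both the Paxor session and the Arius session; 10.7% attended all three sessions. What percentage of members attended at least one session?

81.9%

Using inclusion–exclusion:
P(union) = 47.1 + 45.9 + 41.3 − 24.6 − 17.3 − 21.2 + 10.7 = 81.9%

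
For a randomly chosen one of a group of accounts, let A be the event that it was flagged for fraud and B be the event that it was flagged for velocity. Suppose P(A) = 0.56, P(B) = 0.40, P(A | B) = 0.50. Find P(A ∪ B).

P(A ∩ B) = P(B)·P(A|B) = 0.40 × 0.50 = 0.20
P(A ∪ B) = 0.56 + 0.40 − 0.20 = 0.76

0.76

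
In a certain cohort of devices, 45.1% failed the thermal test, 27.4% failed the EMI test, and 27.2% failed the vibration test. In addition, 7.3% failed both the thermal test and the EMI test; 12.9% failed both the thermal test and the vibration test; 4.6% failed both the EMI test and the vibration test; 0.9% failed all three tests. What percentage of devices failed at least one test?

75.8%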